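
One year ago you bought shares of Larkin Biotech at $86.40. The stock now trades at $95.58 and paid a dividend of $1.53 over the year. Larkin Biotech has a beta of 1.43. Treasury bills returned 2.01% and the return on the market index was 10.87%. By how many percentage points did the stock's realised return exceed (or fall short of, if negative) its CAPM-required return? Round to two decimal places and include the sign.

Realised HPR = (P1 + D1 − P0) / P0 = (95.58 + 1.53 − 86.40) / 86.40 = 10.71 / 86.40 = 12.3958%
MRP = 10.87% − 2.01% = 8.86%
CAPM required = R_f + β·MRP = 2.01% + 1.43 × 8.86% = 14.6798%
α = realised − required = 12.3958% − 14.6798% = -2.28%

-2.28%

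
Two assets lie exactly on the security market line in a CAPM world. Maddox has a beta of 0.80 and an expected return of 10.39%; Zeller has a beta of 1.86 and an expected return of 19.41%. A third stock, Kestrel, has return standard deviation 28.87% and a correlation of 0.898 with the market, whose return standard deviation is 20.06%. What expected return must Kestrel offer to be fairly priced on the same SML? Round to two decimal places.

MRP = (19.41% − 10.39%) / (1.86 − 0.80) = 8.5094%
R_f = 10.39% − 0.80 × 8.5094% = 3.5825%
β_Kestrel = ρ·σ_i/σ_m = 0.898 × 28.87 / 20.06 = 1.2924
E(R_Kestrel) = R_f + β × MRP = 3.5825% + 1.2924 × 8.5094% = 14.58%

14.58%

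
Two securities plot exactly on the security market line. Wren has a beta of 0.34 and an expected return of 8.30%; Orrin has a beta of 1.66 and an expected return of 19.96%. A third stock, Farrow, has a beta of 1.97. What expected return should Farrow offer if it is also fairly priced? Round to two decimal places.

22.70%

MRP (SML slope) = (19.96% − 8.30%) / (1.66 − 0.34) = 11.66% / 1.32 = 8.8333%
R_f (intercept) = 8.30% − 0.34 × 8.8333% = 5.2967%
E(R_Farrow) = R_f + β × MRP = 5.2967% + 1.97 × 8.8333% = 22.70%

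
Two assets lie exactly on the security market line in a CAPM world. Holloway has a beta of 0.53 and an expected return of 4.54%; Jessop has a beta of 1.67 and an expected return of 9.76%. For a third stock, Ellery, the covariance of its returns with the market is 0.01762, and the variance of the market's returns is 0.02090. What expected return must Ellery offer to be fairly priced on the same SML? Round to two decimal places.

MRP = (9.76% − 4.54%) / (1.67 − 0.53) = 4.5789%
R_f = 4.54% − 0.53 × 4.5789% = 2.1132%
β_Ellery = Cov / Var(R_m) = 0.01762 / 0.02090 = 0.8431
E(R_Ellery) = R_f + β × MRP = 2.1132% + 0.8431 × 4.5789% = 5.97%

5.97%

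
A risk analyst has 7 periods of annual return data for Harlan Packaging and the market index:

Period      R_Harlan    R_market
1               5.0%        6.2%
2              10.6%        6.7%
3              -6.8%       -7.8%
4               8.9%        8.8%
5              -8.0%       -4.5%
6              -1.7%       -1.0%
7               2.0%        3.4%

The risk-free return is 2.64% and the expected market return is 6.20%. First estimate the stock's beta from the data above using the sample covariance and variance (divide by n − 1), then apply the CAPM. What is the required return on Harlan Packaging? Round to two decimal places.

Mean R_i = (5.0 + 10.6 − 6.8 + 8.9 − 8.0 − 1.7 + 2.0) / 7 = 1.4286%
Mean R_m = (6.2 + 6.7 − 7.8 + 8.8 − 4.5 − 1.0 + 3.4) / 7 = 1.6857%
Σ(R_i − R̄_i)(R_m − R̄_m) = 261.0229  ⇒  Cov = 261.0229 / 6 = 43.5038
Σ(R_m − R̄_m)² = 234.5286  ⇒  Var(R_m) = 234.5286 / 6 = 39.0881
β = Cov / Var(R_m) = 43.5038 / 39.0881 = 1.1130
MRP = 6.20% − 2.64% = 3.56%
E(R) = R_f + β × MRP = 2.64% + 1.1130 × 3.56% = 6.60%

6.60%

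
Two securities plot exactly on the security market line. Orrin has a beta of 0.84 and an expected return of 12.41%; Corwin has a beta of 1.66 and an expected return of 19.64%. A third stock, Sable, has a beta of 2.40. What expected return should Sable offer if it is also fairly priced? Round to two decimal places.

26.16%

MRP (SML slope) = (19.64% − 12.41%) / (1.66 − 0.84) = 7.23% / 0.82 = 8.8171%
R_f (intercept) = 12.41% − 0.84 × 8.8171% = 5.0036%
E(R_Sable) = R_f + β × MRP = 5.0036% + 2.40 × 8.8171% = 26.16%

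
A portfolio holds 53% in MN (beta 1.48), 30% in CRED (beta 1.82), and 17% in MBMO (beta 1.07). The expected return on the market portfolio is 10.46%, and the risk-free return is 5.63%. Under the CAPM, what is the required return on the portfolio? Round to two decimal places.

12.93%

β_P = Σ w_i β_i = 0.53×1.48 + 0.30×1.82 + 0.17×1.07 = 1.5123
MRP = 10.46% − 5.63% = 4.83%
E(R_P) = R_f + β_P × MRP = 5.63% + 1.5123 × 4.83% = 12.93%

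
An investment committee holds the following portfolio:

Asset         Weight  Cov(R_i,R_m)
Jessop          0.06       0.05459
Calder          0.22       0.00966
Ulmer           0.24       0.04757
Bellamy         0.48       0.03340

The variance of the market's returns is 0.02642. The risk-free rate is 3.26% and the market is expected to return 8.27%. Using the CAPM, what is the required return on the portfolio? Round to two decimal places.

9.49%

β_Jessop = 0.05459 / 0.02642 = 2.0662
β_Calder = 0.00966 / 0.02642 = 0.3656
β_Ulmer = 0.04757 / 0.02642 = 1.8005
β_Bellamy = 0.03340 / 0.02642 = 1.2642
β_P = Σ w_i β_i = 0.06×2.0662 + 0.22×0.3656 + 0.24×1.8005 + 0.48×1.2642 = 1.2433
MRP = 8.27% − 3.26% = 5.01%
E(R_P) = R_f + β_P × MRP = 3.26% + 1.2433 × 5.01% = 9.49%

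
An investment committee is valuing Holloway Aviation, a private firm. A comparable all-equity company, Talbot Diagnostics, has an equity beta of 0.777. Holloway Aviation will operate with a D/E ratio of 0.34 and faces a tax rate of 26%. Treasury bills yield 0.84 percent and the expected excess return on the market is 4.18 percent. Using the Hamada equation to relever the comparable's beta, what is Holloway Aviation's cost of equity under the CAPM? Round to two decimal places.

4.91%

β_L = β_U × [1 + (1 − t)(D/E)] = 0.777 × [1 + (1 − 0.26) × 0.34]
    = 0.777 × [1 + 0.74 × 0.34] = 0.777 × 1.2516 = 0.9725
E(R) = R_f + β_L × MRP = 0.84% + 0.9725 × 4.18% = 4.91%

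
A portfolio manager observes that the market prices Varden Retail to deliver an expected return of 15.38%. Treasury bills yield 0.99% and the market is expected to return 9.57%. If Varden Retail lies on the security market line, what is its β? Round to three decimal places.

MRP = 9.57% − 0.99% = 8.58%
β = (E(R) − R_f) / MRP = (15.38% − 0.99%) / 8.58% = 14.39% / 8.58% = 1.677

1.677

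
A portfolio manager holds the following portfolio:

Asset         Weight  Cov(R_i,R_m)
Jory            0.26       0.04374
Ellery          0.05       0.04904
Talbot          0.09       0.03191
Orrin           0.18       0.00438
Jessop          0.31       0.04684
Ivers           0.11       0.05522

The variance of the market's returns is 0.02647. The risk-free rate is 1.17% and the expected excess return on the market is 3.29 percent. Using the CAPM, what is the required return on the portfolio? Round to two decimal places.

β_Jory = 0.04374 / 0.02647 = 1.6524
β_Ellery = 0.04904 / 0.02647 = 1.8527
β_Talbot = 0.03191 / 0.02647 = 1.2055
β_Orrin = 0.00438 / 0.02647 = 0.1655
β_Jessop = 0.04684 / 0.02647 = 1.7696
β_Ivers = 0.05522 / 0.02647 = 2.0861
β_P = Σ w_i β_i = 0.26×1.6524 + 0.05×1.8527 + 0.09×1.2055 + 0.18×0.1655 + 0.31×1.7696 + 0.11×2.0861 = 1.4386
E(R_P) = R_f + β_P × MRP = 1.17% + 1.4386 × 3.29% = 5.90%

5.90%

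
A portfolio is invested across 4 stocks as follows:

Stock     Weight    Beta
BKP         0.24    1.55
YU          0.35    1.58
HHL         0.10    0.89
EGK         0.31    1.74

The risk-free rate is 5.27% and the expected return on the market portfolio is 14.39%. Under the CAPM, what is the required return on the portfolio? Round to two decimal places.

β_P = Σ w_i β_i = 0.24×1.55 + 0.35×1.58 + 0.10×0.89 + 0.31×1.74 = 1.5534
MRP = 14.39% − 5.27% = 9.12%
E(R_P) = R_f + β_P × MRP = 5.27% + 1.5534 × 9.12% = 19.44%

19.44%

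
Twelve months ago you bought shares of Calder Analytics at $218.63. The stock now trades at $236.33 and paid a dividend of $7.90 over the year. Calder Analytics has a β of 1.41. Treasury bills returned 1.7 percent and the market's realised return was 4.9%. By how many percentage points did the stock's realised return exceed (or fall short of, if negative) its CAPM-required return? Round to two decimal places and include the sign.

Realised HPR = (P1 + D1 − P0) / P0 = (236.33 + 7.90 − 218.63) / 218.63 = 25.60 / 218.63 = 11.7093%
MRP = 4.9% − 1.7% = 3.20%
CAPM required = R_f + β·MRP = 1.7% + 1.41 × 3.2% = 6.2120%
α = realised − required = 11.7093% − 6.2120% = +5.50%

+5.50%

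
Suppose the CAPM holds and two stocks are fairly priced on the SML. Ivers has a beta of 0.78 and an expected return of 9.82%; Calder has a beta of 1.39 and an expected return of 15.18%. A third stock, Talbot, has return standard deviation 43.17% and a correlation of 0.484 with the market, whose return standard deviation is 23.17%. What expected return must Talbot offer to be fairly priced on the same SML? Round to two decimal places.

MRP = (15.18% − 9.82%) / (1.39 − 0.78) = 8.7869%
R_f = 9.82% − 0.78 × 8.7869% = 2.9662%
β_Talbot = ρ·σ_i/σ_m = 0.484 × 43.17 / 23.17 = 0.9018
E(R_Talbot) = R_f + β × MRP = 2.9662% + 0.9018 × 8.7869% = 10.89%

10.89%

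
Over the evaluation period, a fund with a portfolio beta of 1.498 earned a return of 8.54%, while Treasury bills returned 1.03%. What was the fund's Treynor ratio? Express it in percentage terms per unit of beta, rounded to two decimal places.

Treynor = (R_P − R_f) / β_P = (8.54% − 1.03%) / 1.4980 = 7.51% / 1.4980 = 5.01%

5.01%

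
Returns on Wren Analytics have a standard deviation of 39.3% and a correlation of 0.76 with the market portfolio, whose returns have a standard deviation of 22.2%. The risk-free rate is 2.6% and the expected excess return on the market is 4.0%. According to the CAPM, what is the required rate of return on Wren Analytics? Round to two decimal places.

β = ρ × σ_i / σ_m = 0.76 × 39.3% / 22.2% = 1.3454
E(R) = 2.6% + 1.3454 × 4.0% = 7.98%

7.98%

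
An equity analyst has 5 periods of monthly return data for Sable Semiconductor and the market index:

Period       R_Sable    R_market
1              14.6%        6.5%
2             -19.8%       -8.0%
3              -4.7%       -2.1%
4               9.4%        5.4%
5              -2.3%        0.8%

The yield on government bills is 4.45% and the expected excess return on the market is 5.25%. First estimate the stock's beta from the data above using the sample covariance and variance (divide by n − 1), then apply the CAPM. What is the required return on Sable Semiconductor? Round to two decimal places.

16.28%

Mean R_i = (14.6 − 19.8 − 4.7 + 9.4 − 2.3) / 5 = -0.5600%
Mean R_m = (6.5 − 8.0 − 2.1 + 5.4 + 0.8) / 5 = 0.5200%
Σ(R_i − R̄_i)(R_m − R̄_m) = 313.5460  ⇒  Cov = 313.5460 / 4 = 78.3865
Σ(R_m − R̄_m)² = 139.1080  ⇒  Var(R_m) = 139.1080 / 4 = 34.7770
β = Cov / Var(R_m) = 78.3865 / 34.7770 = 2.2540
E(R) = R_f + β × MRP = 4.45% + 2.2540 × 5.25% = 16.28%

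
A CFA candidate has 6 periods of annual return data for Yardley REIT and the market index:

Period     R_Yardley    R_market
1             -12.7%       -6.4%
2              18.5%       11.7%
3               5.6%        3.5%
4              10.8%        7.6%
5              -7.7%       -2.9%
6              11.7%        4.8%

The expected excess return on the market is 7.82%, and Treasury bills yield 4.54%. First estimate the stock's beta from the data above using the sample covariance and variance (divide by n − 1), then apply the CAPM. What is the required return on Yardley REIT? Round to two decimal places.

18.47%

Mean R_i = (-12.7 + 18.5 + 5.6 + 10.8 − 7.7 + 11.7) / 6 = 4.3667%
Mean R_m = (-6.4 + 11.7 + 3.5 + 7.6 − 2.9 + 4.8) / 6 = 3.0500%
Σ(R_i − R̄_i)(R_m − R̄_m) = 397.9900  ⇒  Cov = 397.9900 / 5 = 79.5980
Σ(R_m − R̄_m)² = 223.4950  ⇒  Var(R_m) = 223.4950 / 5 = 44.6990
β = Cov / Var(R_m) = 79.5980 / 44.6990 = 1.7808
E(R) = R_f + β × MRP = 4.54% + 1.7808 × 7.82% = 18.47%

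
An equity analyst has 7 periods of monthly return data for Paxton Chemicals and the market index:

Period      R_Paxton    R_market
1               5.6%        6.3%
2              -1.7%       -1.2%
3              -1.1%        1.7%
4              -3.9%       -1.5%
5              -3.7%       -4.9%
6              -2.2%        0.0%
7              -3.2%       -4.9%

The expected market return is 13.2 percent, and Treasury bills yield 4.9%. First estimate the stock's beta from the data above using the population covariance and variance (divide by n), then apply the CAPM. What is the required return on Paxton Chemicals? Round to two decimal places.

Mean R_i = (5.6 − 1.7 − 1.1 − 3.9 − 3.7 − 2.2 − 3.2) / 7 = -1.4571%
Mean R_m = (6.3 − 1.2 + 1.7 − 1.5 − 4.9 + 0.0 − 4.9) / 7 = -0.6429%
Σ(R_i − R̄_i)(R_m − R̄_m) = 68.5529  ⇒  Cov = 68.5529 / 7 = 9.7933
Σ(R_m − R̄_m)² = 91.3971  ⇒  Var(R_m) = 91.3971 / 7 = 13.0567
β = Cov / Var(R_m) = 9.7933 / 13.0567 = 0.7501
MRP = 13.2% − 4.9% = 8.30%
E(R) = R_f + β × MRP = 4.9% + 0.7501 × 8.3% = 11.13%

11.13%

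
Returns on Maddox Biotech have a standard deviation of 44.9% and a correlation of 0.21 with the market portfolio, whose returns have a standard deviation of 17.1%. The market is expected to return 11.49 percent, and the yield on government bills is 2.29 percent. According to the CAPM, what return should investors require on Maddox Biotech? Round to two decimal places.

7.36%

β = ρ × σ_i / σ_m = 0.21 × 44.9% / 17.1% = 0.5514
MRP = 11.49% − 2.29% = 9.20%
E(R) = 2.29% + 0.5514 × 9.20% = 7.36%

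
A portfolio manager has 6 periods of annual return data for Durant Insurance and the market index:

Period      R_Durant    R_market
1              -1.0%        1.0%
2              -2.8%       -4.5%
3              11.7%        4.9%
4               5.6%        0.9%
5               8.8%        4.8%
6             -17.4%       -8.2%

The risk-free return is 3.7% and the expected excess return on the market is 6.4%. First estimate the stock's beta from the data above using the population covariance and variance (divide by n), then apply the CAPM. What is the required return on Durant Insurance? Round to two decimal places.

15.91%

Mean R_i = (-1.0 − 2.8 + 11.7 + 5.6 + 8.8 − 17.4) / 6 = 0.8167%
Mean R_m = (1.0 − 4.5 + 4.9 + 0.9 + 4.8 − 8.2) / 6 = -0.1833%
Σ(R_i − R̄_i)(R_m − R̄_m) = 259.7883  ⇒  Cov = 259.7883 / 6 = 43.2981
Σ(R_m − R̄_m)² = 136.1483  ⇒  Var(R_m) = 136.1483 / 6 = 22.6914
β = Cov / Var(R_m) = 43.2981 / 22.6914 = 1.9081
E(R) = R_f + β × MRP = 3.7% + 1.9081 × 6.4% = 15.91%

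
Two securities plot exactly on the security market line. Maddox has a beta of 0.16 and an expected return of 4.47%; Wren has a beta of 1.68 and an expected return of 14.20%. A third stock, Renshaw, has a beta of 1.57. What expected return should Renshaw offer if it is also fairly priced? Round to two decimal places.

13.50%

MRP (SML slope) = (14.20% − 4.47%) / (1.68 − 0.16) = 9.73% / 1.52 = 6.4013%
R_f (intercept) = 4.47% − 0.16 × 6.4013% = 3.4458%
E(R_Renshaw) = R_f + β × MRP = 3.4458% + 1.57 × 6.4013% = 13.50%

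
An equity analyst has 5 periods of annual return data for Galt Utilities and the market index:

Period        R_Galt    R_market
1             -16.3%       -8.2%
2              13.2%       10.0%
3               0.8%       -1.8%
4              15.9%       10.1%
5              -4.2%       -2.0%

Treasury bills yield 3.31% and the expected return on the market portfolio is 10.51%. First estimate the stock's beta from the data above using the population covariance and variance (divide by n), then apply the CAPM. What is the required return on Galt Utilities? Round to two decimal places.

Mean R_i = (-16.3 + 13.2 + 0.8 + 15.9 − 4.2) / 5 = 1.8800%
Mean R_m = (-8.2 + 10.0 − 1.8 + 10.1 − 2.0) / 5 = 1.6200%
Σ(R_i − R̄_i)(R_m − R̄_m) = 417.9820  ⇒  Cov = 417.9820 / 5 = 83.5964
Σ(R_m − R̄_m)² = 263.3680  ⇒  Var(R_m) = 263.3680 / 5 = 52.6736
β = Cov / Var(R_m) = 83.5964 / 52.6736 = 1.5871
MRP = 10.51% − 3.31% = 7.20%
E(R) = R_f + β × MRP = 3.31% + 1.5871 × 7.20% = 14.74%

14.74%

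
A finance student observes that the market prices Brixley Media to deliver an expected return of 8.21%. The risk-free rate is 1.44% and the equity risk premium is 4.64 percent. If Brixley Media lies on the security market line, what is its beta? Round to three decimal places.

β = (E(R) − R_f) / MRP = (8.21% − 1.44%) / 4.64% = 6.77% / 4.64% = 1.459

1.459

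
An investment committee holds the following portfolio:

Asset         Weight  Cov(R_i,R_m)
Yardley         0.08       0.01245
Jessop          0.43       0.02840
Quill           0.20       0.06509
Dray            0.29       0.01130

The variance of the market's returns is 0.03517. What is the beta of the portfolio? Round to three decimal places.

β_Yardley = 0.01245 / 0.03517 = 0.3540
β_Jessop = 0.02840 / 0.03517 = 0.8075
β_Quill = 0.06509 / 0.03517 = 1.8507
β_Dray = 0.01130 / 0.03517 = 0.3213
β_P = Σ w_i β_i = 0.08×0.3540 + 0.43×0.8075 + 0.20×1.8507 + 0.29×0.3213 = 0.8389

0.839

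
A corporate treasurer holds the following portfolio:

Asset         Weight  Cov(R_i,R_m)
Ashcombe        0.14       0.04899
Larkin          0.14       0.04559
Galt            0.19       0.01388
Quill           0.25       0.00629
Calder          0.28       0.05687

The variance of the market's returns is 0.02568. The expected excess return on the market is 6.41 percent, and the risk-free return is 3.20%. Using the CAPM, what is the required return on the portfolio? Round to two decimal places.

β_Ashcombe = 0.04899 / 0.02568 = 1.9077
β_Larkin = 0.04559 / 0.02568 = 1.7753
β_Galt = 0.01388 / 0.02568 = 0.5405
β_Quill = 0.00629 / 0.02568 = 0.2449
β_Calder = 0.05687 / 0.02568 = 2.2146
β_P = Σ w_i β_i = 0.14×1.9077 + 0.14×1.7753 + 0.19×0.5405 + 0.25×0.2449 + 0.28×2.2146 = 1.2996
E(R_P) = R_f + β_P × MRP = 3.20% + 1.2996 × 6.41% = 11.53%

11.53%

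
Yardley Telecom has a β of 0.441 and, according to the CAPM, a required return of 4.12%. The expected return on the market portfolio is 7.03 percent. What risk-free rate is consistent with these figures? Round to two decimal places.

E(R) = R_f + β(E(R_m) − R_f) = R_f(1 − β) + β·E(R_m)
4.12% = R_f × (1 − 0.441) + 0.441 × 7.03%
4.12% = R_f × 0.559 + 3.10023%
R_f = (4.12% − 3.10023%) / 0.559 = 1.82%

1.82%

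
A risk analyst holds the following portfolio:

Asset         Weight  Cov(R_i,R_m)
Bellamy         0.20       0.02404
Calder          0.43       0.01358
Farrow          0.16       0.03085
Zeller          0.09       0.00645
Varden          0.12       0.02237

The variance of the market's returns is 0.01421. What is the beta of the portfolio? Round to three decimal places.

β_Bellamy = 0.02404 / 0.01421 = 1.6918
β_Calder = 0.01358 / 0.01421 = 0.9557
β_Farrow = 0.03085 / 0.01421 = 2.1710
β_Zeller = 0.00645 / 0.01421 = 0.4539
β_Varden = 0.02237 / 0.01421 = 1.5742
β_P = Σ w_i β_i = 0.20×1.6918 + 0.43×0.9557 + 0.16×2.1710 + 0.09×0.4539 + 0.12×1.5742 = 1.3264

1.326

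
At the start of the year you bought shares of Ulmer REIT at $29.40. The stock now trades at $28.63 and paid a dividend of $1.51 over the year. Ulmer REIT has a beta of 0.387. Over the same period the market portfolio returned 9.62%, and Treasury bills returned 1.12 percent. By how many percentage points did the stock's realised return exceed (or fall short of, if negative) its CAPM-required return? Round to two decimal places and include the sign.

Realised HPR = (P1 + D1 − P0) / P0 = (28.63 + 1.51 − 29.40) / 29.40 = 0.74 / 29.40 = 2.5170%
MRP = 9.62% − 1.12% = 8.50%
CAPM required = R_f + β·MRP = 1.12% + 0.387 × 8.50% = 4.40950%
α = realised − required = 2.5170% − 4.40950% = -1.89%

-1.89%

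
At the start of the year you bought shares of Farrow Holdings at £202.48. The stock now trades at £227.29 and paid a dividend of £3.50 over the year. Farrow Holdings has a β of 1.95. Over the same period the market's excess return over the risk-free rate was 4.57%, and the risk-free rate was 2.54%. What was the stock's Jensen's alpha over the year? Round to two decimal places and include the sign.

+2.53%

Realised HPR = (P1 + D1 − P0) / P0 = (227.29 + 3.50 − 202.48) / 202.48 = 28.31 / 202.48 = 13.9816%
CAPM required = R_f + β·MRP = 2.54% + 1.95 × 4.57% = 11.4515%
α = realised − required = 13.9816% − 11.4515% = +2.53%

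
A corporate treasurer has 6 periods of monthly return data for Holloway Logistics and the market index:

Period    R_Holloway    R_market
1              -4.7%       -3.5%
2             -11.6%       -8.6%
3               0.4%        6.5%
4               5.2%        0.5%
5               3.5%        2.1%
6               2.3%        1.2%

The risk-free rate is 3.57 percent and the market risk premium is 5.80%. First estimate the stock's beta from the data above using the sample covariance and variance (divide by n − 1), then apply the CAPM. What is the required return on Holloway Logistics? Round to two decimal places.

Mean R_i = (-4.7 − 11.6 + 0.4 + 5.2 + 3.5 + 2.3) / 6 = -0.8167%
Mean R_m = (-3.5 − 8.6 + 6.5 + 0.5 + 2.1 + 1.2) / 6 = -0.3000%
Σ(R_i − R̄_i)(R_m − R̄_m) = 130.0500  ⇒  Cov = 130.0500 / 5 = 26.0100
Σ(R_m − R̄_m)² = 134.0200  ⇒  Var(R_m) = 134.0200 / 5 = 26.8040
β = Cov / Var(R_m) = 26.0100 / 26.8040 = 0.9704
E(R) = R_f + β × MRP = 3.57% + 0.9704 × 5.80% = 9.20%

9.20%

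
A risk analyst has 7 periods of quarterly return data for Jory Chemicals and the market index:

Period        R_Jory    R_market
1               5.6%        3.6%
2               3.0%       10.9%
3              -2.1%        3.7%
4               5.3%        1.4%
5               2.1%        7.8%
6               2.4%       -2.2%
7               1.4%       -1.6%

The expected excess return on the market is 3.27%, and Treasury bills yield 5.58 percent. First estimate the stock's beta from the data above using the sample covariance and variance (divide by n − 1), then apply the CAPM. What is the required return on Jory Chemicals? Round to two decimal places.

Mean R_i = (5.6 + 3.0 − 2.1 + 5.3 + 2.1 + 2.4 + 1.4) / 7 = 2.5286%
Mean R_m = (3.6 + 10.9 + 3.7 + 1.4 + 7.8 − 2.2 − 1.6) / 7 = 3.3714%
Σ(R_i − R̄_i)(R_m − R̄_m) = 1.6957  ⇒  Cov = 1.6957 / 6 = 0.2826
Σ(R_m − R̄_m)² = 136.0943  ⇒  Var(R_m) = 136.0943 / 6 = 22.6824
β = Cov / Var(R_m) = 0.2826 / 22.6824 = 0.0125
E(R) = R_f + β × MRP = 5.58% + 0.0125 × 3.27% = 5.62%

5.62%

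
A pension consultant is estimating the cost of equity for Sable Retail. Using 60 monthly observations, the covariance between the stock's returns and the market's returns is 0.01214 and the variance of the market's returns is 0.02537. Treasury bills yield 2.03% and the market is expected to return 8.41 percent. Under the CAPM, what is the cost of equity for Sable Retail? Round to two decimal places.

5.08%

β = Cov(R_i, R_m) / Var(R_m) = 0.01214 / 0.02537 = 0.4785
MRP = 8.41% − 2.03% = 6.38%
E(R) = R_f + β × MRP = 2.03% + 0.4785 × 6.38% = 5.08%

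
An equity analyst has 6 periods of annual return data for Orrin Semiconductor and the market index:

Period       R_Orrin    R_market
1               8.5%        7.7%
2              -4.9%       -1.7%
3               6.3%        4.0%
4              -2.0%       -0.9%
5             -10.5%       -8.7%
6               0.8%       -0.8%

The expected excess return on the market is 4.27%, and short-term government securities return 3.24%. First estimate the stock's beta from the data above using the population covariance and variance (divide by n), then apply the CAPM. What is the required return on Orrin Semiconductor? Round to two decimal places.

8.50%

Mean R_i = (8.5 − 4.9 + 6.3 − 2.0 − 10.5 + 0.8) / 6 = -0.3000%
Mean R_m = (7.7 − 1.7 + 4.0 − 0.9 − 8.7 − 0.8) / 6 = -0.0667%
Σ(R_i − R̄_i)(R_m − R̄_m) = 191.3700  ⇒  Cov = 191.3700 / 6 = 31.8950
Σ(R_m − R̄_m)² = 155.2933  ⇒  Var(R_m) = 155.2933 / 6 = 25.8822
β = Cov / Var(R_m) = 31.8950 / 25.8822 = 1.2323
E(R) = R_f + β × MRP = 3.24% + 1.2323 × 4.27% = 8.50%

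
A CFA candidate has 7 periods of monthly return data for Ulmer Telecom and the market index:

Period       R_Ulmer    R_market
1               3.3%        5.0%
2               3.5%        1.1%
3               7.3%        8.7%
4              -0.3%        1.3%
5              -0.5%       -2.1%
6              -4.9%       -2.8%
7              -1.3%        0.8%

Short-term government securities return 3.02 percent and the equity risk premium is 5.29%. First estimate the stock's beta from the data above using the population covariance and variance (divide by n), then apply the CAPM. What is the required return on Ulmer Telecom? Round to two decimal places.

7.71%

Mean R_i = (3.3 + 3.5 + 7.3 − 0.3 − 0.5 − 4.9 − 1.3) / 7 = 1.0143%
Mean R_m = (5.0 + 1.1 + 8.7 + 1.3 − 2.1 − 2.8 + 0.8) / 7 = 1.7143%
Σ(R_i − R̄_i)(R_m − R̄_m) = 85.0286  ⇒  Cov = 85.0286 / 7 = 12.1469
Σ(R_m − R̄_m)² = 95.9086  ⇒  Var(R_m) = 95.9086 / 7 = 13.7012
β = Cov / Var(R_m) = 12.1469 / 13.7012 = 0.8866
E(R) = R_f + β × MRP = 3.02% + 0.8866 × 5.29% = 7.71%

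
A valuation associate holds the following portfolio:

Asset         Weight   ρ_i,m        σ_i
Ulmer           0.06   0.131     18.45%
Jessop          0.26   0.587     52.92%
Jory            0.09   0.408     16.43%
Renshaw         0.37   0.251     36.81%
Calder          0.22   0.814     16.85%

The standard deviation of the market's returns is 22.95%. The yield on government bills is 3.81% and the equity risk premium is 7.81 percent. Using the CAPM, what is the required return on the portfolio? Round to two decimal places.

9.00%

β_Ulmer = 0.131 × 18.45% / 22.95% = 0.1053
β_Jessop = 0.587 × 52.92% / 22.95% = 1.3536
β_Jory = 0.408 × 16.43% / 22.95% = 0.2921
β_Renshaw = 0.251 × 36.81% / 22.95% = 0.4026
β_Calder = 0.814 × 16.85% / 22.95% = 0.5976
β_P = Σ w_i β_i = 0.06×0.1053 + 0.26×1.3536 + 0.09×0.2921 + 0.37×0.4026 + 0.22×0.5976 = 0.6650
E(R_P) = R_f + β_P × MRP = 3.81% + 0.6650 × 7.81% = 9.00%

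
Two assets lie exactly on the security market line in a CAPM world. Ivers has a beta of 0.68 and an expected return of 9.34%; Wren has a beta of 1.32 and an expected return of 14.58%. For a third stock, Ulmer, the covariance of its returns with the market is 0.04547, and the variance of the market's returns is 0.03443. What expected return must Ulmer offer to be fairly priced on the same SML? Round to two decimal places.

14.59%

MRP = (14.58% − 9.34%) / (1.32 − 0.68) = 8.1875%
R_f = 9.34% − 0.68 × 8.1875% = 3.7725%
β_Ulmer = Cov / Var(R_m) = 0.04547 / 0.03443 = 1.3207
E(R_Ulmer) = R_f + β × MRP = 3.7725% + 1.3207 × 8.1875% = 14.59%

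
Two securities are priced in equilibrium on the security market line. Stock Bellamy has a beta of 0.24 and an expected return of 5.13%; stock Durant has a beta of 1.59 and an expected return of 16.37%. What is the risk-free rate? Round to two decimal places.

3.13%

Both satisfy E(R) = R_f + β·MRP, so the slope of the SML is
MRP = (16.37% − 5.13%) / (1.59 − 0.24) = 11.24% / 1.35 = 8.3259%
R_f = E(R_Bellamy) − β_Bellamy·MRP = 5.13% − 0.24 × 8.3259% = 3.1318%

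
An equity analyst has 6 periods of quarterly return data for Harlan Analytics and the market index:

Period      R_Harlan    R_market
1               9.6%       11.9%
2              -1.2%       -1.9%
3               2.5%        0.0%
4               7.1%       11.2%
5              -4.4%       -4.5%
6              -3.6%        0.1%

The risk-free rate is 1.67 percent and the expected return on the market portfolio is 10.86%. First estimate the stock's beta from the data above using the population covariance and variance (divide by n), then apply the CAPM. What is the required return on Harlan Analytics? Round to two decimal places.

8.73%

Mean R_i = (9.6 − 1.2 + 2.5 + 7.1 − 4.4 − 3.6) / 6 = 1.6667%
Mean R_m = (11.9 − 1.9 + 0.0 + 11.2 − 4.5 + 0.1) / 6 = 2.8000%
Σ(R_i − R̄_i)(R_m − R̄_m) = 187.4800  ⇒  Cov = 187.4800 / 6 = 31.2467
Σ(R_m − R̄_m)² = 243.8800  ⇒  Var(R_m) = 243.8800 / 6 = 40.6467
β = Cov / Var(R_m) = 31.2467 / 40.6467 = 0.7687
MRP = 10.86% − 1.67% = 9.19%
E(R) = R_f + β × MRP = 1.67% + 0.7687 × 9.19% = 8.73%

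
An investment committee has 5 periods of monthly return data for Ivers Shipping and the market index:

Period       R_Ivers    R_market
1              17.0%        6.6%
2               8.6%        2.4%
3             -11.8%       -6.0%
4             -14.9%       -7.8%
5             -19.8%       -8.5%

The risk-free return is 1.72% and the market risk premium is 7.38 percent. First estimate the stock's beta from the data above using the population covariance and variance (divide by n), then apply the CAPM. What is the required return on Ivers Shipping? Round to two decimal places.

19.16%

Mean R_i = (17.0 + 8.6 − 11.8 − 14.9 − 19.8) / 5 = -4.1800%
Mean R_m = (6.6 + 2.4 − 6.0 − 7.8 − 8.5) / 5 = -2.6600%
Σ(R_i − R̄_i)(R_m − R̄_m) = 432.5660  ⇒  Cov = 432.5660 / 5 = 86.5132
Σ(R_m − R̄_m)² = 183.0320  ⇒  Var(R_m) = 183.0320 / 5 = 36.6064
β = Cov / Var(R_m) = 86.5132 / 36.6064 = 2.3633
E(R) = R_f + β × MRP = 1.72% + 2.3633 × 7.38% = 19.16%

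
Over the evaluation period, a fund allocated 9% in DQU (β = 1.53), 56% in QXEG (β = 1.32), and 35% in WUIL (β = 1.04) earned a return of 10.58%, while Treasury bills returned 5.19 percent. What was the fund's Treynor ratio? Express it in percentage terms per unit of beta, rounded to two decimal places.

β_P = 0.09×1.53 + 0.56×1.32 + 0.35×1.04 = 1.2409
Treynor = (R_P − R_f) / β_P = (10.58% − 5.19%) / 1.2409 = 5.39% / 1.2409 = 4.34%

4.34%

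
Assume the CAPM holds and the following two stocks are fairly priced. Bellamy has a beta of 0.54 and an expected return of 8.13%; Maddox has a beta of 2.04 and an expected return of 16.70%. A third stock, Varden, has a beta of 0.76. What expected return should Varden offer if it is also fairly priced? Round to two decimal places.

MRP (SML slope) = (16.70% − 8.13%) / (2.04 − 0.54) = 8.57% / 1.50 = 5.7133%
R_f (intercept) = 8.13% − 0.54 × 5.7133% = 5.0448%
E(R_Varden) = R_f + β × MRP = 5.0448% + 0.76 × 5.7133% = 9.39%

9.39%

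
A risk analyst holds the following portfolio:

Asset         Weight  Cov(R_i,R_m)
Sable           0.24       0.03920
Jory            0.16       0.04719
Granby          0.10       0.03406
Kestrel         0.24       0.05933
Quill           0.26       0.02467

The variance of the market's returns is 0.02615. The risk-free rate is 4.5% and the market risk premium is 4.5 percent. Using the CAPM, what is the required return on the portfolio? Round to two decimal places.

β_Sable = 0.03920 / 0.02615 = 1.4990
β_Jory = 0.04719 / 0.02615 = 1.8046
β_Granby = 0.03406 / 0.02615 = 1.3025
β_Kestrel = 0.05933 / 0.02615 = 2.2688
β_Quill = 0.02467 / 0.02615 = 0.9434
β_P = Σ w_i β_i = 0.24×1.4990 + 0.16×1.8046 + 0.10×1.3025 + 0.24×2.2688 + 0.26×0.9434 = 1.5685
E(R_P) = R_f + β_P × MRP = 4.5% + 1.5685 × 4.5% = 11.56%

11.56%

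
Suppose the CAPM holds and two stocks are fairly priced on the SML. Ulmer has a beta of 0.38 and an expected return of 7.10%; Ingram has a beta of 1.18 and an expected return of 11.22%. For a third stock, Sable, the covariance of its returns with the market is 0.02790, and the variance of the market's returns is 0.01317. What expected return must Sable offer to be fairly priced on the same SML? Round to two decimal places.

16.05%

MRP = (11.22% − 7.10%) / (1.18 − 0.38) = 5.1500%
R_f = 7.10% − 0.38 × 5.1500% = 5.1430%
β_Sable = Cov / Var(R_m) = 0.02790 / 0.01317 = 2.1185
E(R_Sable) = R_f + β × MRP = 5.1430% + 2.1185 × 5.1500% = 16.05%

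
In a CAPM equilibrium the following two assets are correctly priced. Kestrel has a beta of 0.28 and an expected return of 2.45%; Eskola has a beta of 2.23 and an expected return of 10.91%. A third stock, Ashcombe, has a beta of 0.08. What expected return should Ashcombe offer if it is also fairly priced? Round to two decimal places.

MRP (SML slope) = (10.91% − 2.45%) / (2.23 − 0.28) = 8.46% / 1.95 = 4.3385%
R_f (intercept) = 2.45% − 0.28 × 4.3385% = 1.2352%
E(R_Ashcombe) = R_f + β × MRP = 1.2352% + 0.08 × 4.3385% = 1.58%

1.58%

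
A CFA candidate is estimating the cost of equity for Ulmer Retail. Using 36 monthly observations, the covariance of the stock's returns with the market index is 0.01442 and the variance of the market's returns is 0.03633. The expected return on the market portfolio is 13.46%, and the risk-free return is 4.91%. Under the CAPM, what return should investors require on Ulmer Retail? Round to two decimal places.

β = Cov(R_i, R_m) / Var(R_m) = 0.01442 / 0.03633 = 0.3969
MRP = 13.46% − 4.91% = 8.55%
E(R) = R_f + β × MRP = 4.91% + 0.3969 × 8.55% = 8.30%

8.30%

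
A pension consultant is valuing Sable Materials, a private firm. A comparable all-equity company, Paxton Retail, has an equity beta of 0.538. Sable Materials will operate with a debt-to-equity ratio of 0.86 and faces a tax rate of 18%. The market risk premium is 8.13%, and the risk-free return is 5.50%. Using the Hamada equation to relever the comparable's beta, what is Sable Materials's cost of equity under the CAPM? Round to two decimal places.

12.96%

β_L = β_U × [1 + (1 − t)(D/E)] = 0.538 × [1 + (1 − 0.18) × 0.86]
    = 0.538 × [1 + 0.82 × 0.86] = 0.538 × 1.7052 = 0.9174
E(R) = R_f + β_L × MRP = 5.50% + 0.9174 × 8.13% = 12.96%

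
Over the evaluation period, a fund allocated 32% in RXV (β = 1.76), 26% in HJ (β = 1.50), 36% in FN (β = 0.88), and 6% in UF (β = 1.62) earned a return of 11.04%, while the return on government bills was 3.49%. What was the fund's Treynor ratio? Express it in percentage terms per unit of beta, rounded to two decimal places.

β_P = 0.32×1.76 + 0.26×1.50 + 0.36×0.88 + 0.06×1.62 = 1.3672
Treynor = (R_P − R_f) / β_P = (11.04% − 3.49%) / 1.3672 = 7.55% / 1.3672 = 5.52%

5.52%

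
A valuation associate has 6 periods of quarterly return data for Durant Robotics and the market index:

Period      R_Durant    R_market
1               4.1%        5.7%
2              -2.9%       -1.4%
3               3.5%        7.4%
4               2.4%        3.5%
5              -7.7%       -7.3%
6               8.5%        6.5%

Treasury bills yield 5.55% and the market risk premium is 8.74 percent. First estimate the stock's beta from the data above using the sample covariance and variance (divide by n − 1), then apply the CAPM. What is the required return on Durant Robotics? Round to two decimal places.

Mean R_i = (4.1 − 2.9 + 3.5 + 2.4 − 7.7 + 8.5) / 6 = 1.3167%
Mean R_m = (5.7 − 1.4 + 7.4 + 3.5 − 7.3 + 6.5) / 6 = 2.4000%
Σ(R_i − R̄_i)(R_m − R̄_m) = 154.2300  ⇒  Cov = 154.2300 / 5 = 30.8460
Σ(R_m − R̄_m)² = 162.4400  ⇒  Var(R_m) = 162.4400 / 5 = 32.4880
β = Cov / Var(R_m) = 30.8460 / 32.4880 = 0.9495
E(R) = R_f + β × MRP = 5.55% + 0.9495 × 8.74% = 13.85%

13.85%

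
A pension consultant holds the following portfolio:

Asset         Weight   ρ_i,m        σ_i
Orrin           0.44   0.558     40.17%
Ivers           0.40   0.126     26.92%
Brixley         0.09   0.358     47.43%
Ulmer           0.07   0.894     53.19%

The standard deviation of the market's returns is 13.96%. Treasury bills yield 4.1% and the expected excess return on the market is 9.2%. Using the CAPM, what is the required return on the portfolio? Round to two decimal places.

14.69%

β_Orrin = 0.558 × 40.17% / 13.96% = 1.6056
β_Ivers = 0.126 × 26.92% / 13.96% = 0.2430
β_Brixley = 0.358 × 47.43% / 13.96% = 1.2163
β_Ulmer = 0.894 × 53.19% / 13.96% = 3.4063
β_P = Σ w_i β_i = 0.44×1.6056 + 0.40×0.2430 + 0.09×1.2163 + 0.07×3.4063 = 1.1516
E(R_P) = R_f + β_P × MRP = 4.1% + 1.1516 × 9.2% = 14.69%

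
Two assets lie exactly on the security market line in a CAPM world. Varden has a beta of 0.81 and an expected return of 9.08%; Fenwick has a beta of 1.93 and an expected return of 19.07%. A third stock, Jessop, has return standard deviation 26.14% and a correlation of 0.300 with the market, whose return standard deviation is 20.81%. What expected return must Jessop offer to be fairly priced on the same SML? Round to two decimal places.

5.22%

MRP = (19.07% − 9.08%) / (1.93 − 0.81) = 8.9196%
R_f = 9.08% − 0.81 × 8.9196% = 1.8551%
β_Jessop = ρ·σ_i/σ_m = 0.300 × 26.14 / 20.81 = 0.3768
E(R_Jessop) = R_f + β × MRP = 1.8551% + 0.3768 × 8.9196% = 5.22%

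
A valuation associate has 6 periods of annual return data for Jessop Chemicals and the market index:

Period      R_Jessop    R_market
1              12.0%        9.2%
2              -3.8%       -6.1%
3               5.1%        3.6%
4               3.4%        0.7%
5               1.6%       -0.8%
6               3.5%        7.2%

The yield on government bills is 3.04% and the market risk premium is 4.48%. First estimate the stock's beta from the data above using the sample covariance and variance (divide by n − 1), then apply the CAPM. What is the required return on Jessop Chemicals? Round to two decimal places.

6.72%

Mean R_i = (12.0 − 3.8 + 5.1 + 3.4 + 1.6 + 3.5) / 6 = 3.6333%
Mean R_m = (9.2 − 6.1 + 3.6 + 0.7 − 0.8 + 7.2) / 6 = 2.3000%
Σ(R_i − R̄_i)(R_m − R̄_m) = 128.1000  ⇒  Cov = 128.1000 / 5 = 25.6200
Σ(R_m − R̄_m)² = 156.0400  ⇒  Var(R_m) = 156.0400 / 5 = 31.2080
β = Cov / Var(R_m) = 25.6200 / 31.2080 = 0.8209
E(R) = R_f + β × MRP = 3.04% + 0.8209 × 4.48% = 6.72%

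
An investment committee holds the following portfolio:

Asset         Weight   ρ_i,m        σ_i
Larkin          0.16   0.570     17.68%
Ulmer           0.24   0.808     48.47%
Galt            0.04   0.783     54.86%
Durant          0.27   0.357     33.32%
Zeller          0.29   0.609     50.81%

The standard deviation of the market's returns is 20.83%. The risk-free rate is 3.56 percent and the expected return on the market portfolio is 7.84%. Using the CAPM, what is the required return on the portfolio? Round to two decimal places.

8.68%

β_Larkin = 0.570 × 17.68% / 20.83% = 0.4838
β_Ulmer = 0.808 × 48.47% / 20.83% = 1.8802
β_Galt = 0.783 × 54.86% / 20.83% = 2.0622
β_Durant = 0.357 × 33.32% / 20.83% = 0.5711
β_Zeller = 0.609 × 50.81% / 20.83% = 1.4855
β_P = Σ w_i β_i = 0.16×0.4838 + 0.24×1.8802 + 0.04×2.0622 + 0.27×0.5711 + 0.29×1.4855 = 1.1961
MRP = 7.84% − 3.56% = 4.28%
E(R_P) = R_f + β_P × MRP = 3.56% + 1.1961 × 4.28% = 8.68%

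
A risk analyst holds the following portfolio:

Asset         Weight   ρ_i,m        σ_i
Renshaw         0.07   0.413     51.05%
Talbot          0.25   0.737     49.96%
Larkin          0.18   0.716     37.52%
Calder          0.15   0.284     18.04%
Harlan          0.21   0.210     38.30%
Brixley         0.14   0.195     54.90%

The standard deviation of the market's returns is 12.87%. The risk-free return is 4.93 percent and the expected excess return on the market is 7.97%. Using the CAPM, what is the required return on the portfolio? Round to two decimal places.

β_Renshaw = 0.413 × 51.05% / 12.87% = 1.6382
β_Talbot = 0.737 × 49.96% / 12.87% = 2.8610
β_Larkin = 0.716 × 37.52% / 12.87% = 2.0874
β_Calder = 0.284 × 18.04% / 12.87% = 0.3981
β_Harlan = 0.210 × 38.30% / 12.87% = 0.6249
β_Brixley = 0.195 × 54.90% / 12.87% = 0.8318
β_P = Σ w_i β_i = 0.07×1.6382 + 0.25×2.8610 + 0.18×2.0874 + 0.15×0.3981 + 0.21×0.6249 + 0.14×0.8318 = 1.5131
E(R_P) = R_f + β_P × MRP = 4.93% + 1.5131 × 7.97% = 16.99%

16.99%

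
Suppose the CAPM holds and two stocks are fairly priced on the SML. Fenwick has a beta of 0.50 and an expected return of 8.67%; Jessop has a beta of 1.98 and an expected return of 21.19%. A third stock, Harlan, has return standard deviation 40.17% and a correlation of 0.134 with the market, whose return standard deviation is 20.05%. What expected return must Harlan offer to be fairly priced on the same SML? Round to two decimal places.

MRP = (21.19% − 8.67%) / (1.98 − 0.50) = 8.4595%
R_f = 8.67% − 0.50 × 8.4595% = 4.4403%
β_Harlan = ρ·σ_i/σ_m = 0.134 × 40.17 / 20.05 = 0.2685
E(R_Harlan) = R_f + β × MRP = 4.4403% + 0.2685 × 8.4595% = 6.71%

6.71%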